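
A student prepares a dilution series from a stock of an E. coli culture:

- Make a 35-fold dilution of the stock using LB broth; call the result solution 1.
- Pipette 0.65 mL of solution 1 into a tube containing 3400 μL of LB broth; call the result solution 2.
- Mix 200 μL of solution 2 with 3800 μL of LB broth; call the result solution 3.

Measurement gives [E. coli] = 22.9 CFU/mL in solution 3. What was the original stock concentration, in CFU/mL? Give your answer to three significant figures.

9.99 × 10^4 CFU/mL

Step 1: 35-fold → factor 35
Step 2: 0.65 mL + 3400 μL = 4.05 mL total → factor 4.05/0.65 = 6.2308
Step 3: 200 μL + 3800 μL = 4000 μL total → factor 4000/200 = 20
Overall dilution factor = 35 × 6.2308 × 20 = 4361.5
Stock = 22.9 CFU/mL × 4361.5 = 9.99 × 10^4 CFU/mL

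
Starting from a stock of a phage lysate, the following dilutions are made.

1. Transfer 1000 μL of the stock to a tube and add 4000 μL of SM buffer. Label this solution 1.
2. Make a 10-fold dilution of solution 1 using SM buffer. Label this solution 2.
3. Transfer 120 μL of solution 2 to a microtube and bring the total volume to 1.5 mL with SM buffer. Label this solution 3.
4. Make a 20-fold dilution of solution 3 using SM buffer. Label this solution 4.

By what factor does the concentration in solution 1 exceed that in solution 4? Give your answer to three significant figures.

Step 1: 1000 μL + 4000 μL = 5000 μL total → factor 5000/1000 = 5
Step 2: 10-fold → factor 10
Step 3: 120 μL brought to 1.5 mL → factor 1500/120 = 12.5
Step 4: 20-fold → factor 20
Dilution factor to solution 1 = 5; to solution 4 = 12500
[solution 1]/[solution 4] = (factor to solution 4)/(factor to solution 1) = 12500/5 = 2.50 × 10^3

2.50 × 10^3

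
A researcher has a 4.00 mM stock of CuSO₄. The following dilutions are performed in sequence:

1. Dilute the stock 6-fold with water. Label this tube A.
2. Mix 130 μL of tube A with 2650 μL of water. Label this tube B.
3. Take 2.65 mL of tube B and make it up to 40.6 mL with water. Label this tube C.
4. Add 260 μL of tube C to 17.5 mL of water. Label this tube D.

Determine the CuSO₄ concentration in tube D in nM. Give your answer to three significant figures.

Step 1: 6-fold → factor 6
Step 2: 130 μL + 2650 μL = 2780 μL total → factor 2780/130 = 21.385
Step 3: 2.65 mL brought to 40.6 mL → factor 40.6/2.65 = 15.321
Step 4: 260 μL + 17.5 mL = 17760 μL total → factor 17760/260 = 68.308
Overall dilution factor = 6 × 21.385 × 15.321 × 68.308 = 1.3428 × 10^5
Final = 4.00 mM / 1.3428 × 10^5 = 2.979 × 10^-5 mM = 29.8 nM

29.8 nM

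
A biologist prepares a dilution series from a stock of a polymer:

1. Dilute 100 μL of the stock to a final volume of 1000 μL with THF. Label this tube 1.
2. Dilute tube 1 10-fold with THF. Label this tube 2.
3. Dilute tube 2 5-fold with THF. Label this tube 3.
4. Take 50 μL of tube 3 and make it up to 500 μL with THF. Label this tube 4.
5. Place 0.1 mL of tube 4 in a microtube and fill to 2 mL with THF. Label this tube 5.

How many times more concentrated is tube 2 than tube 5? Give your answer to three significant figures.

1.00 × 10^3

Step 1: 100 μL brought to 1000 μL → factor 1000/100 = 10
Step 2: 10-fold → factor 10
Step 3: 5-fold → factor 5
Step 4: 50 μL brought to 500 μL → factor 500/50 = 10
Step 5: 0.1 mL brought to 2 mL → factor 2/0.1 = 20
Dilution factor to tube 2 = 100; to tube 5 = 1 × 10^5
[tube 2]/[tube 5] = (factor to tube 5)/(factor to tube 2) = 1 × 10^5/100 = 1.00 × 10^3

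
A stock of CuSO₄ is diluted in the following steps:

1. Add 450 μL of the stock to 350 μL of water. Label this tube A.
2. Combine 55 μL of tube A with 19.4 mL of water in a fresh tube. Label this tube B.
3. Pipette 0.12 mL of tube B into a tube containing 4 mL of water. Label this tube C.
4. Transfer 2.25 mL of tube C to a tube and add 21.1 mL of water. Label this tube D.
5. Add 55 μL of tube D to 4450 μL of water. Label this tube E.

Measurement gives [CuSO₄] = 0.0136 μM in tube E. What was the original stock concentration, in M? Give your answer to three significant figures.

Step 1: 450 μL + 350 μL = 800 μL total → factor 800/450 = 1.7778
Step 2: 55 μL + 19.4 mL = 19455 μL total → factor 19455/55 = 353.73
Step 3: 0.12 mL + 4 mL = 4.12 mL total → factor 4.12/0.12 = 34.333
Step 4: 2.25 mL + 21.1 mL = 23.35 mL total → factor 23.35/2.25 = 10.378
Step 5: 55 μL + 4450 μL = 4505 μL total → factor 4505/55 = 81.909
Overall dilution factor = 1.7778 × 353.73 × 34.333 × 10.378 × 81.909 = 1.8353 × 10^7
Stock = 0.0136 μM × 1.8353 × 10^7 = 2.496 × 10^5 μM = 0.250 M

0.250 M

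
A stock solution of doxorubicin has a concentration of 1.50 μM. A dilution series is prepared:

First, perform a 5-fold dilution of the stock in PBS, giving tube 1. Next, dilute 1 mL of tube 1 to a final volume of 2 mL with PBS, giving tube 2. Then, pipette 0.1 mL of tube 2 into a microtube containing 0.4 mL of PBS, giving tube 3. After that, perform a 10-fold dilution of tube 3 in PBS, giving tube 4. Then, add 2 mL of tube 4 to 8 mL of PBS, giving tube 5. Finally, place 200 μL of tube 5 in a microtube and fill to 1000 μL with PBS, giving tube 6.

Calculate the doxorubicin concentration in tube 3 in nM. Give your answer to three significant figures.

Step 1: 5-fold → factor 5
Step 2: 1 mL brought to 2 mL → factor 2/1 = 2
Step 3: 0.1 mL + 0.4 mL = 0.5 mL total → factor 0.5/0.1 = 5
Dilution factor through tube 3 = 5 × 2 × 5 = 50
[tube 3] = 1.50 μM / 50 = 0.03000 μM = 30.0 nM

30.0 nM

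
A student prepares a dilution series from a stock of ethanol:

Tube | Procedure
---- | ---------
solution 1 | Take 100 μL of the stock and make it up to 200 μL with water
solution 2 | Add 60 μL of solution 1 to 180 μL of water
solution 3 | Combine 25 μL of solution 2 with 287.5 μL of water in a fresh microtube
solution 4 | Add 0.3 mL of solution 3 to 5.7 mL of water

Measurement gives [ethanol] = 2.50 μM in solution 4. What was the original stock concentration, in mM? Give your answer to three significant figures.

5.00 mM

Step 1: 100 μL brought to 200 μL → factor 200/100 = 2
Step 2: 60 μL + 180 μL = 240 μL total → factor 240/60 = 4
Step 3: 25 μL + 287.5 μL = 312.5 μL total → factor 312.5/25 = 12.5
Step 4: 0.3 mL + 5.7 mL = 6 mL total → factor 6/0.3 = 20
Overall dilution factor = 2 × 4 × 12.5 × 20 = 2000
Stock = 2.50 μM × 2000 = 5000 μM = 5.00 mM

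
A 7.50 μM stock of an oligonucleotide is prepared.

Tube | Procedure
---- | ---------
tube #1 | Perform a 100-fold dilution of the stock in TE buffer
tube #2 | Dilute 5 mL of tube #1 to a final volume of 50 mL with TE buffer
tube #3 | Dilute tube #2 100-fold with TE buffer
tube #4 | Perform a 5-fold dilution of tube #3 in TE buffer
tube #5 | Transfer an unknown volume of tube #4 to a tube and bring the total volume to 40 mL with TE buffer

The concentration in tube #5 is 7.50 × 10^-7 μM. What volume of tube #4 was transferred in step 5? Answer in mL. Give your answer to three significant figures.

Step 1: 100-fold → factor 100
Step 2: 5 mL brought to 50 mL → factor 50/5 = 10
Step 3: 100-fold → factor 100
Step 4: 5-fold → factor 5
Step 5: v brought to 40 mL → factor = 40 mL/v
Product of known-step factors = 5 × 10^5
Overall factor = 7.50 μM / (7.50 × 10^-7 μM) = 1 × 10^7
Step-5 factor = 1 × 10^7 / 5 × 10^5 = 20
v = 40 mL / 20 = 2.00 mL

2.00 mL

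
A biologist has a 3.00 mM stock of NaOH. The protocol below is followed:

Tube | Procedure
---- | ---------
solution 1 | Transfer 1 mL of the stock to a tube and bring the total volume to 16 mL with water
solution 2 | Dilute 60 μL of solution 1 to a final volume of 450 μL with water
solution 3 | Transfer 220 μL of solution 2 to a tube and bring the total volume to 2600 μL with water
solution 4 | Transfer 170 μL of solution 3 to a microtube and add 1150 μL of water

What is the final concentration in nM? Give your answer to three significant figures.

Step 1: 1 mL brought to 16 mL → factor 16/1 = 16
Step 2: 60 μL brought to 450 μL → factor 450/60 = 7.5
Step 3: 220 μL brought to 2600 μL → factor 2600/220 = 11.818
Step 4: 170 μL + 1150 μL = 1320 μL total → factor 1320/170 = 7.7647
Overall dilution factor = 16 × 7.5 × 11.818 × 7.7647 = 11012
Final = 3.00 mM / 11012 = 0.0002724 mM = 272 nM

272 nM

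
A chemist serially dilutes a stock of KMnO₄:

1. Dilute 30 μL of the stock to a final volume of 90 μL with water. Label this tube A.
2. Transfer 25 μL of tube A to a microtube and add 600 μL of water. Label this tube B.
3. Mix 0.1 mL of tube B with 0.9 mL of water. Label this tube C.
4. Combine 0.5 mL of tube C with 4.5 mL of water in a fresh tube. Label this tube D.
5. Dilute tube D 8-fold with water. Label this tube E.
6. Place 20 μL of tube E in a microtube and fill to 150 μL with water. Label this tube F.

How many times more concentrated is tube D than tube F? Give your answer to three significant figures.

Step 1: 30 μL brought to 90 μL → factor 90/30 = 3
Step 2: 25 μL + 600 μL = 625 μL total → factor 625/25 = 25
Step 3: 0.1 mL + 0.9 mL = 1 mL total → factor 1/0.1 = 10
Step 4: 0.5 mL + 4.5 mL = 5 mL total → factor 5/0.5 = 10
Step 5: 8-fold → factor 8
Step 6: 20 μL brought to 150 μL → factor 150/20 = 7.5
Dilution factor to tube D = 7500; to tube F = 4.5 × 10^5
[tube D]/[tube F] = (factor to tube F)/(factor to tube D) = 4.5 × 10^5/7500 = 60.0

60.0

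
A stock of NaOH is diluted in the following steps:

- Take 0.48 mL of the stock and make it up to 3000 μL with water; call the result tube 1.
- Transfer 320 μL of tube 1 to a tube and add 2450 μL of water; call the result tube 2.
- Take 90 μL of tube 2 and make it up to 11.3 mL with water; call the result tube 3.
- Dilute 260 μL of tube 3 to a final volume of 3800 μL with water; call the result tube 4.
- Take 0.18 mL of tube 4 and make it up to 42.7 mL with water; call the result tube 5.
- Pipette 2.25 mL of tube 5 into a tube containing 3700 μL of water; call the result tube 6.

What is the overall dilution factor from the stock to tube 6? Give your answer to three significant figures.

Step 1: 0.48 mL brought to 3000 μL → factor 3/0.48 = 6.25
Step 2: 320 μL + 2450 μL = 2770 μL total → factor 2770/320 = 8.6562
Step 3: 90 μL brought to 11.3 mL → factor 11300/90 = 125.56
Step 4: 260 μL brought to 3800 μL → factor 3800/260 = 14.615
Step 5: 0.18 mL brought to 42.7 mL → factor 42.7/0.18 = 237.22
Step 6: 2.25 mL + 3700 μL = 5.95 mL total → factor 5.95/2.25 = 2.6444
Overall dilution factor = 6.25 × 8.6562 × 125.56 × 14.615 × 237.22 × 2.6444 = 6.228 × 10^7

6.23 × 10^7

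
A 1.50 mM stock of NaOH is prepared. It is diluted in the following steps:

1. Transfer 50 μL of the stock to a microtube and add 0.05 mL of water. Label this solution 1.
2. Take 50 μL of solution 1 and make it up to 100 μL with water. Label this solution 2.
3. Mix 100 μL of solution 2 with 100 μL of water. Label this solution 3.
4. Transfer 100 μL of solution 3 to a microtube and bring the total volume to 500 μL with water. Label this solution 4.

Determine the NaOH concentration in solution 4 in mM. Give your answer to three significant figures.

0.0375 mM

Step 1: 50 μL + 0.05 mL = 100 μL total → factor 100/50 = 2
Step 2: 50 μL brought to 100 μL → factor 100/50 = 2
Step 3: 100 μL + 100 μL = 200 μL total → factor 200/100 = 2
Step 4: 100 μL brought to 500 μL → factor 500/100 = 5
Overall dilution factor = 2 × 2 × 2 × 5 = 40
Final = 1.50 mM / 40 = 0.0375 mM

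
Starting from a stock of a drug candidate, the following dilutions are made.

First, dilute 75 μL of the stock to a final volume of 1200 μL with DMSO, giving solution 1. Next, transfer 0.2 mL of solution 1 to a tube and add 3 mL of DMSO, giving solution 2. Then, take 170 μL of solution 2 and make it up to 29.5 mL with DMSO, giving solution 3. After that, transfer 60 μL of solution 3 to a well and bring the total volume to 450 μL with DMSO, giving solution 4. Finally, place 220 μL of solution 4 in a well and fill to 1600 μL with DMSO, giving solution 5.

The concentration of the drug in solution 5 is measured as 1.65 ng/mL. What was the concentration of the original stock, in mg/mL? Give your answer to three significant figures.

4.00 mg/mL

Step 1: 75 μL brought to 1200 μL → factor 1200/75 = 16
Step 2: 0.2 mL + 3 mL = 3.2 mL total → factor 3.2/0.2 = 16
Step 3: 170 μL brought to 29.5 mL → factor 29500/170 = 173.53
Step 4: 60 μL brought to 450 μL → factor 450/60 = 7.5
Step 5: 220 μL brought to 1600 μL → factor 1600/220 = 7.2727
Overall dilution factor = 16 × 16 × 173.53 × 7.5 × 7.2727 = 2.4231 × 10^6
Stock = 1.65 ng/mL × 2.4231 × 10^6 = 3.998 × 10^6 ng/mL = 4.00 mg/mL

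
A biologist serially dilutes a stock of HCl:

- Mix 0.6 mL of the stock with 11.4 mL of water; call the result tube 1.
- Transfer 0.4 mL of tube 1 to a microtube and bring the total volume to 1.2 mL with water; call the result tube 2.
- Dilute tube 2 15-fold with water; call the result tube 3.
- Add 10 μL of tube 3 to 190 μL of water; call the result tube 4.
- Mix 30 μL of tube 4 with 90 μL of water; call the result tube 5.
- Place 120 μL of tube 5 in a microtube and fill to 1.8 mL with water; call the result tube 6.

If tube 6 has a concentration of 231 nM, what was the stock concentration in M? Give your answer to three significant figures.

0.249 M

Step 1: 0.6 mL + 11.4 mL = 12 mL total → factor 12/0.6 = 20
Step 2: 0.4 mL brought to 1.2 mL → factor 1.2/0.4 = 3
Step 3: 15-fold → factor 15
Step 4: 10 μL + 190 μL = 200 μL total → factor 200/10 = 20
Step 5: 30 μL + 90 μL = 120 μL total → factor 120/30 = 4
Step 6: 120 μL brought to 1.8 mL → factor 1800/120 = 15
Overall dilution factor = 20 × 3 × 15 × 20 × 4 × 15 = 1.08 × 10^6
Stock = 231 nM × 1.08 × 10^6 = 2.495 × 10^8 nM = 0.249 M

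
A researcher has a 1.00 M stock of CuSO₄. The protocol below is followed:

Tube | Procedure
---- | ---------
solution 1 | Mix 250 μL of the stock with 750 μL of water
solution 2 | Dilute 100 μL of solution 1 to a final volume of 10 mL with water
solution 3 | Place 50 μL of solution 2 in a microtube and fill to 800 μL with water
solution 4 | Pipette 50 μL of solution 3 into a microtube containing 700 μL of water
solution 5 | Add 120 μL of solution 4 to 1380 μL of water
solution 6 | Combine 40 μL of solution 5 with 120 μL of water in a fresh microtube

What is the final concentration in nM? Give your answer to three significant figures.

Step 1: 250 μL + 750 μL = 1000 μL total → factor 1000/250 = 4
Step 2: 100 μL brought to 10 mL → factor 10000/100 = 100
Step 3: 50 μL brought to 800 μL → factor 800/50 = 16
Step 4: 50 μL + 700 μL = 750 μL total → factor 750/50 = 15
Step 5: 120 μL + 1380 μL = 1500 μL total → factor 1500/120 = 12.5
Step 6: 40 μL + 120 μL = 160 μL total → factor 160/40 = 4
Overall dilution factor = 4 × 100 × 16 × 15 × 12.5 × 4 = 4.8 × 10^6
Final = 1.00 M / 4.8 × 10^6 = 2.083 × 10^-7 M = 208 nM

208 nM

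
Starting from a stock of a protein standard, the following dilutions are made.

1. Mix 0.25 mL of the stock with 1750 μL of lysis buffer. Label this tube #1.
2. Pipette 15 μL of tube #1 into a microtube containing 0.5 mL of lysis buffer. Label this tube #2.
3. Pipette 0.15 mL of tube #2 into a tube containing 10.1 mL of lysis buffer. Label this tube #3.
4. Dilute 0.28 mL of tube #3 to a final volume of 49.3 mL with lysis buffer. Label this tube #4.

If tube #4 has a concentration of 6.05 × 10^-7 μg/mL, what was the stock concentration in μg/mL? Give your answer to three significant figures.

2.00 μg/mL

Step 1: 0.25 mL + 1750 μL = 2 mL total → factor 2/0.25 = 8
Step 2: 15 μL + 0.5 mL = 515 μL total → factor 515/15 = 34.333
Step 3: 0.15 mL + 10.1 mL = 10.25 mL total → factor 10.25/0.15 = 68.333
Step 4: 0.28 mL brought to 49.3 mL → factor 49.3/0.28 = 176.07
Overall dilution factor = 8 × 34.333 × 68.333 × 176.07 = 3.3047 × 10^6
Stock = 6.05 × 10^-7 μg/mL × 3.3047 × 10^6 = 2.00 μg/mL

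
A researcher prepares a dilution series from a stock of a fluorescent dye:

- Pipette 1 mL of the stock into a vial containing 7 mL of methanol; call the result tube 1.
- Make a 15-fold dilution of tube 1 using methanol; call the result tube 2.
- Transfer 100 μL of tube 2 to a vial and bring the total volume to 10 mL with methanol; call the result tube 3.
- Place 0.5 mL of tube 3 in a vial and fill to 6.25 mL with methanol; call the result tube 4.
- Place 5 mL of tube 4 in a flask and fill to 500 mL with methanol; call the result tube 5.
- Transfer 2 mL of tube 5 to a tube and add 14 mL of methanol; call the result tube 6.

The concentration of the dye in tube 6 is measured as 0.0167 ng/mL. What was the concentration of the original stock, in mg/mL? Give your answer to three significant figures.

Step 1: 1 mL + 7 mL = 8 mL total → factor 8/1 = 8
Step 2: 15-fold → factor 15
Step 3: 100 μL brought to 10 mL → factor 10000/100 = 100
Step 4: 0.5 mL brought to 6.25 mL → factor 6.25/0.5 = 12.5
Step 5: 5 mL brought to 500 mL → factor 500/5 = 100
Step 6: 2 mL + 14 mL = 16 mL total → factor 16/2 = 8
Overall dilution factor = 8 × 15 × 100 × 12.5 × 100 × 8 = 1.2 × 10^8
Stock = 0.0167 ng/mL × 1.2 × 10^8 = 2.004 × 10^6 ng/mL = 2.00 mg/mL

2.00 mg/mL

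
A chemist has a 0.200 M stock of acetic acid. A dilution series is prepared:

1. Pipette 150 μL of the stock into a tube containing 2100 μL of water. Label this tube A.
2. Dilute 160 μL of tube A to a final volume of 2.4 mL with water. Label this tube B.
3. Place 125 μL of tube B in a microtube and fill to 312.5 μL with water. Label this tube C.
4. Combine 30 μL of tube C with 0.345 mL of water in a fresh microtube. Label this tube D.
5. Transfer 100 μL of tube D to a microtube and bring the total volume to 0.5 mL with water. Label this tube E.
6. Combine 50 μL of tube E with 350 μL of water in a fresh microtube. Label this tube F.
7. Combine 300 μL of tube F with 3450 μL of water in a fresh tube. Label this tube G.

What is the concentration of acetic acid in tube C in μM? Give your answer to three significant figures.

Step 1: 150 μL + 2100 μL = 2250 μL total → factor 2250/150 = 15
Step 2: 160 μL brought to 2.4 mL → factor 2400/160 = 15
Step 3: 125 μL brought to 312.5 μL → factor 312.5/125 = 2.5
Dilution factor through tube C = 15 × 15 × 2.5 = 562.5
[tube C] = 0.200 M / 562.5 = 0.0003556 M = 356 μM

356 μM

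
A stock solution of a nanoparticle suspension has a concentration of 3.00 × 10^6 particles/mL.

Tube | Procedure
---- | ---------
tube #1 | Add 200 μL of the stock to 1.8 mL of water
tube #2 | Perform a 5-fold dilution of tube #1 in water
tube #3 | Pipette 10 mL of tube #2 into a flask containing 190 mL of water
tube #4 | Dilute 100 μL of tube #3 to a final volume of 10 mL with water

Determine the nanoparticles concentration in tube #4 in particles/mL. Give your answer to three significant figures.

30.0 particles/mL

Step 1: 200 μL + 1.8 mL = 2000 μL total → factor 2000/200 = 10
Step 2: 5-fold → factor 5
Step 3: 10 mL + 190 mL = 200 mL total → factor 200/10 = 20
Step 4: 100 μL brought to 10 mL → factor 10000/100 = 100
Overall dilution factor = 10 × 5 × 20 × 100 = 1 × 10^5
Final = 3.00 × 10^6 particles/mL / 1 × 10^5 = 30.0 particles/mL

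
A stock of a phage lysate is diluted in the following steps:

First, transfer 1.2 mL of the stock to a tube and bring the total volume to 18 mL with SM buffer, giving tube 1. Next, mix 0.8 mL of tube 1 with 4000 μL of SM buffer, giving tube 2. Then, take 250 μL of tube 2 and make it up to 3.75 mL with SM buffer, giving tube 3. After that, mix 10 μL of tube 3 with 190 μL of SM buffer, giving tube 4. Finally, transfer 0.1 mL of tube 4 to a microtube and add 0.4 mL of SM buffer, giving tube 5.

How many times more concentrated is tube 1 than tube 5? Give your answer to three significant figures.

9.00 × 10^3

Step 1: 1.2 mL brought to 18 mL → factor 18/1.2 = 15
Step 2: 0.8 mL + 4000 μL = 4.8 mL total → factor 4.8/0.8 = 6
Step 3: 250 μL brought to 3.75 mL → factor 3750/250 = 15
Step 4: 10 μL + 190 μL = 200 μL total → factor 200/10 = 20
Step 5: 0.1 mL + 0.4 mL = 0.5 mL total → factor 0.5/0.1 = 5
Dilution factor to tube 1 = 15; to tube 5 = 1.35 × 10^5
[tube 1]/[tube 5] = (factor to tube 5)/(factor to tube 1) = 1.35 × 10^5/15 = 9.00 × 10^3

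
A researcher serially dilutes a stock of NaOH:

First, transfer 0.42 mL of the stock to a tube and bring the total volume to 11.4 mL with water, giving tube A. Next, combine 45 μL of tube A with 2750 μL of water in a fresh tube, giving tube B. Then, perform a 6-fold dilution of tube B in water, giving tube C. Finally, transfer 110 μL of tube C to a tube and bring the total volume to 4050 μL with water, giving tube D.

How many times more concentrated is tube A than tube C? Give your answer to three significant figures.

373

Step 1: 0.42 mL brought to 11.4 mL → factor 11.4/0.42 = 27.143
Step 2: 45 μL + 2750 μL = 2795 μL total → factor 2795/45 = 62.111
Step 3: 6-fold → factor 6
Dilution factor to tube A = 27.143; to tube C = 10115
[tube A]/[tube C] = (factor to tube C)/(factor to tube A) = 10115/27.143 = 373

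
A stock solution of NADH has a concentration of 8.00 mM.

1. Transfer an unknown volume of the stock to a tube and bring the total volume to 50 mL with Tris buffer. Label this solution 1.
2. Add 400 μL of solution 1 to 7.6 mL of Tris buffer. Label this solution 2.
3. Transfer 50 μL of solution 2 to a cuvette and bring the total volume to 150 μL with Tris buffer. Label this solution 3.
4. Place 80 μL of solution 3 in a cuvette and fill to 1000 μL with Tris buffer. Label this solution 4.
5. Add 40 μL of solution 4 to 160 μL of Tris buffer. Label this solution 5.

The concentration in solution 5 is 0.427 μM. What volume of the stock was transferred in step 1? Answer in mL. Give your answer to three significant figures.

10.0 mL

Step 1: v brought to 50 mL → factor = 50 mL/v
Step 2: 400 μL + 7.6 mL = 8000 μL total → factor 8000/400 = 20
Step 3: 50 μL brought to 150 μL → factor 150/50 = 3
Step 4: 80 μL brought to 1000 μL → factor 1000/80 = 12.5
Step 5: 40 μL + 160 μL = 200 μL total → factor 200/40 = 5
Product of known-step factors = 3750
Overall factor = 8.00 mM / (0.427 μM) = 18735
Step-1 factor = 18735 / 3750 = 4.9961
v = 50 mL / 4.9961 = 10.0 mL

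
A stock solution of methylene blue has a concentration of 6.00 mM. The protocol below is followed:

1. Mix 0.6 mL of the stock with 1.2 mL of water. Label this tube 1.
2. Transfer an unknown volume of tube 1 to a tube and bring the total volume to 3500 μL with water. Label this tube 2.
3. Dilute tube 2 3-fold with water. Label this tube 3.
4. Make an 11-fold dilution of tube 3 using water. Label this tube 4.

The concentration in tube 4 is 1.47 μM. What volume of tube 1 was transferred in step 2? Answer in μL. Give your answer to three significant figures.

84.9 μL

Step 1: 0.6 mL + 1.2 mL = 1.8 mL total → factor 1.8/0.6 = 3
Step 2: v brought to 3500 μL → factor = 3500 μL/v
Step 3: 3-fold → factor 3
Step 4: 11-fold → factor 11
Product of known-step factors = 99
Overall factor = 6.00 mM / (1.47 μM) = 4081.6
Step-2 factor = 4081.6 / 99 = 41.229
v = 3500 μL / 41.229 = 84.9 μL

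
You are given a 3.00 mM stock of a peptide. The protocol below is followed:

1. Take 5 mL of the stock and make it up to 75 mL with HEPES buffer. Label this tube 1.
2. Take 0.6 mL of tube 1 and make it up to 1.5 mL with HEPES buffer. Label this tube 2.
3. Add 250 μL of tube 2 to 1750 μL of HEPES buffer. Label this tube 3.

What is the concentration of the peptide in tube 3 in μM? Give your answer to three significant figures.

10.0 μM

Step 1: 5 mL brought to 75 mL → factor 75/5 = 15
Step 2: 0.6 mL brought to 1.5 mL → factor 1.5/0.6 = 2.5
Step 3: 250 μL + 1750 μL = 2000 μL total → factor 2000/250 = 8
Overall dilution factor = 15 × 2.5 × 8 = 300
Final = 3.00 mM / 300 = 0.01000 mM = 10.0 μM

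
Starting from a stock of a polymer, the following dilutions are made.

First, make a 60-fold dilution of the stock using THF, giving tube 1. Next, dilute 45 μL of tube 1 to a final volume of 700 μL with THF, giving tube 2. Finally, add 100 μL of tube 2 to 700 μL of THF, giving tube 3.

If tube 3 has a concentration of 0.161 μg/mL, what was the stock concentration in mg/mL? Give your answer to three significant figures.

1.20 mg/mL

Step 1: 60-fold → factor 60
Step 2: 45 μL brought to 700 μL → factor 700/45 = 15.556
Step 3: 100 μL + 700 μL = 800 μL total → factor 800/100 = 8
Overall dilution factor = 60 × 15.556 × 8 = 7466.7
Stock = 0.161 μg/mL × 7466.7 = 1202 μg/mL = 1.20 mg/mL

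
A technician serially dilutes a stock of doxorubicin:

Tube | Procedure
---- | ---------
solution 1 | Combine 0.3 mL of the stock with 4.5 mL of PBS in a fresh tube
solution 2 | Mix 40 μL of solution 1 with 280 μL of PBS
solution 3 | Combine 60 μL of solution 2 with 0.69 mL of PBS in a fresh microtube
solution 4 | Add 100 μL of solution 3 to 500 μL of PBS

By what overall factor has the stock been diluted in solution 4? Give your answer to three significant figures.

Step 1: 0.3 mL + 4.5 mL = 4.8 mL total → factor 4.8/0.3 = 16
Step 2: 40 μL + 280 μL = 320 μL total → factor 320/40 = 8
Step 3: 60 μL + 0.69 mL = 750 μL total → factor 750/60 = 12.5
Step 4: 100 μL + 500 μL = 600 μL total → factor 600/100 = 6
Overall dilution factor = 16 × 8 × 12.5 × 6 = 9600

9.60 × 10^3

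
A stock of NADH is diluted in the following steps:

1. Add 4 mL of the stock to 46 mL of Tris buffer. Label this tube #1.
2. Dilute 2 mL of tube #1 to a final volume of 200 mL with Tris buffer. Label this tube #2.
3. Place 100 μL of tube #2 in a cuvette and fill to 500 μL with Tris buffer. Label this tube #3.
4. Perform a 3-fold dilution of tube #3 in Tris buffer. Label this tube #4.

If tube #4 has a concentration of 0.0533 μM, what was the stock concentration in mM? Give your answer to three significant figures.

Step 1: 4 mL + 46 mL = 50 mL total → factor 50/4 = 12.5
Step 2: 2 mL brought to 200 mL → factor 200/2 = 100
Step 3: 100 μL brought to 500 μL → factor 500/100 = 5
Step 4: 3-fold → factor 3
Overall dilution factor = 12.5 × 100 × 5 × 3 = 18750
Stock = 0.0533 μM × 18750 = 999.4 μM = 0.999 mM

0.999 mM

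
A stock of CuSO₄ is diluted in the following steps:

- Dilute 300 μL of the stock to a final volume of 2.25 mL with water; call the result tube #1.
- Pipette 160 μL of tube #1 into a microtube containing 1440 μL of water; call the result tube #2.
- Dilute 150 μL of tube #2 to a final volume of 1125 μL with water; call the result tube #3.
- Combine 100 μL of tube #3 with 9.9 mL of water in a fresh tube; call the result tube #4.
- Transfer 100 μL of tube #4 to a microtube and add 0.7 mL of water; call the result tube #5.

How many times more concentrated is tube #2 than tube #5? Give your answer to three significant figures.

6.00 × 10^3

Step 1: 300 μL brought to 2.25 mL → factor 2250/300 = 7.5
Step 2: 160 μL + 1440 μL = 1600 μL total → factor 1600/160 = 10
Step 3: 150 μL brought to 1125 μL → factor 1125/150 = 7.5
Step 4: 100 μL + 9.9 mL = 10000 μL total → factor 10000/100 = 100
Step 5: 100 μL + 0.7 mL = 800 μL total → factor 800/100 = 8
Dilution factor to tube #2 = 75; to tube #5 = 4.5 × 10^5
[tube #2]/[tube #5] = (factor to tube #5)/(factor to tube #2) = 4.5 × 10^5/75 = 6.00 × 10^3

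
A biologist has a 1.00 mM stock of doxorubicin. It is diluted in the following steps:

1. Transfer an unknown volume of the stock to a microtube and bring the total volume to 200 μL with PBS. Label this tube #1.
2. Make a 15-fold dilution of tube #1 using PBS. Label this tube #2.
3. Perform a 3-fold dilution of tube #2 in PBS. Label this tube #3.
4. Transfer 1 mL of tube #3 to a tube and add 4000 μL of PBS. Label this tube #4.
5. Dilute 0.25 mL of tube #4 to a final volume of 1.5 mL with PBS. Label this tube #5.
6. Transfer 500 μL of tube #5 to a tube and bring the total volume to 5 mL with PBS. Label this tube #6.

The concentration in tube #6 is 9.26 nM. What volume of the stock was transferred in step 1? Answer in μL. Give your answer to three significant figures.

Step 1: v brought to 200 μL → factor = 200 μL/v
Step 2: 15-fold → factor 15
Step 3: 3-fold → factor 3
Step 4: 1 mL + 4000 μL = 5 mL total → factor 5/1 = 5
Step 5: 0.25 mL brought to 1.5 mL → factor 1.5/0.25 = 6
Step 6: 500 μL brought to 5 mL → factor 5000/500 = 10
Product of known-step factors = 13500
Overall factor = 1.00 mM / (9.26 nM) = 1.0799 × 10^5
Step-1 factor = 1.0799 × 10^5 / 13500 = 7.9994
v = 200 μL / 7.9994 = 25.0 μL

25.0 μL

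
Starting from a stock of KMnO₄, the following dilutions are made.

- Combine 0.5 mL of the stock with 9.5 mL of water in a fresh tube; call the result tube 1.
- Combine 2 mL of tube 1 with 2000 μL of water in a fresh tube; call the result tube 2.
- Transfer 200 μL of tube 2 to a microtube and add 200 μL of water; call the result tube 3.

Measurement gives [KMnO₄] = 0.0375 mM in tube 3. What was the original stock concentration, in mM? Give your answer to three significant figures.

Step 1: 0.5 mL + 9.5 mL = 10 mL total → factor 10/0.5 = 20
Step 2: 2 mL + 2000 μL = 4 mL total → factor 4/2 = 2
Step 3: 200 μL + 200 μL = 400 μL total → factor 400/200 = 2
Overall dilution factor = 20 × 2 × 2 = 80
Stock = 0.0375 mM × 80 = 3.00 mM

3.00 mM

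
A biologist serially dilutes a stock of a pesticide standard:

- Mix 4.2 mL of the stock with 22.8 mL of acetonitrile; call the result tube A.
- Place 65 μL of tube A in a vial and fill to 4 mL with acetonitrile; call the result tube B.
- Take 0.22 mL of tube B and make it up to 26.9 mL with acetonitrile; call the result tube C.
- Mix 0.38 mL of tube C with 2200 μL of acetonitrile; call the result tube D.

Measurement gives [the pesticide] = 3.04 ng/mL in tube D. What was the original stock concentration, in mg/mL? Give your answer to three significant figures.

Step 1: 4.2 mL + 22.8 mL = 27 mL total → factor 27/4.2 = 6.4286
Step 2: 65 μL brought to 4 mL → factor 4000/65 = 61.538
Step 3: 0.22 mL brought to 26.9 mL → factor 26.9/0.22 = 122.27
Step 4: 0.38 mL + 2200 μL = 2.58 mL total → factor 2.58/0.38 = 6.7895
Overall dilution factor = 6.4286 × 61.538 × 122.27 × 6.7895 = 3.2842 × 10^5
Stock = 3.04 ng/mL × 3.2842 × 10^5 = 9.984 × 10^5 ng/mL = 0.998 mg/mL

0.998 mg/mL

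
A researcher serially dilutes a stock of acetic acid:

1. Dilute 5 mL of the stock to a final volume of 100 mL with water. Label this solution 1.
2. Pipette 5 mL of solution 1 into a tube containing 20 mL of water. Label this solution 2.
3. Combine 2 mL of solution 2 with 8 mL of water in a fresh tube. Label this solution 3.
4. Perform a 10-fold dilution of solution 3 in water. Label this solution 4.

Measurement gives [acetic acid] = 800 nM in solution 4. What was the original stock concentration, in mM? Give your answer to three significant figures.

Step 1: 5 mL brought to 100 mL → factor 100/5 = 20
Step 2: 5 mL + 20 mL = 25 mL total → factor 25/5 = 5
Step 3: 2 mL + 8 mL = 10 mL total → factor 10/2 = 5
Step 4: 10-fold → factor 10
Overall dilution factor = 20 × 5 × 5 × 10 = 5000
Stock = 800 nM × 5000 = 4.000 × 10^6 nM = 4.00 mM

4.00 mM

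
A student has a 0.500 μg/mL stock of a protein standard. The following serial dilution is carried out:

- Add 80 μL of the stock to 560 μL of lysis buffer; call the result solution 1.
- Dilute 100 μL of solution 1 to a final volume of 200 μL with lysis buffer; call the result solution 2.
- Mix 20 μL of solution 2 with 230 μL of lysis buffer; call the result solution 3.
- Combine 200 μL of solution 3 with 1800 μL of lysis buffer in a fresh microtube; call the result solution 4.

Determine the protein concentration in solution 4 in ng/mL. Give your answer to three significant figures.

0.250 ng/mL

Step 1: 80 μL + 560 μL = 640 μL total → factor 640/80 = 8
Step 2: 100 μL brought to 200 μL → factor 200/100 = 2
Step 3: 20 μL + 230 μL = 250 μL total → factor 250/20 = 12.5
Step 4: 200 μL + 1800 μL = 2000 μL total → factor 2000/200 = 10
Overall dilution factor = 8 × 2 × 12.5 × 10 = 2000
Final = 0.500 μg/mL / 2000 = 0.0002500 μg/mL = 0.250 ng/mL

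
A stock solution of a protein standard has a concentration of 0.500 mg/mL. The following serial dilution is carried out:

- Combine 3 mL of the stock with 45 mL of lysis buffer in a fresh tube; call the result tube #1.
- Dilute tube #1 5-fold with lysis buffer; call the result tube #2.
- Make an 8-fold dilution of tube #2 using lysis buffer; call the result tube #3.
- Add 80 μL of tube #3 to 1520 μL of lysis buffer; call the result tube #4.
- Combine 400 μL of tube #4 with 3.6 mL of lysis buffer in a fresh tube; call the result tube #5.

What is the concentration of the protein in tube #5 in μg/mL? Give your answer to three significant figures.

Step 1: 3 mL + 45 mL = 48 mL total → factor 48/3 = 16
Step 2: 5-fold → factor 5
Step 3: 8-fold → factor 8
Step 4: 80 μL + 1520 μL = 1600 μL total → factor 1600/80 = 20
Step 5: 400 μL + 3.6 mL = 4000 μL total → factor 4000/400 = 10
Overall dilution factor = 16 × 5 × 8 × 20 × 10 = 1.28 × 10^5
Final = 0.500 mg/mL / 1.28 × 10^5 = 3.906 × 10^-6 mg/mL = 0.00391 μg/mL

0.00391 μg/mL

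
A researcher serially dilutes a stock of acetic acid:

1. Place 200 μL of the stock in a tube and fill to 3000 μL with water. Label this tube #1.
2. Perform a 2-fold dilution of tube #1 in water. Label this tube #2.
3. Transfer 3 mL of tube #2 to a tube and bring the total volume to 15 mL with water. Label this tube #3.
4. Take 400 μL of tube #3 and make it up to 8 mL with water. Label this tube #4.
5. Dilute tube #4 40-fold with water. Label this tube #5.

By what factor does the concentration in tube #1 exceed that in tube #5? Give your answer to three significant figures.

8.00 × 10^3

Step 1: 200 μL brought to 3000 μL → factor 3000/200 = 15
Step 2: 2-fold → factor 2
Step 3: 3 mL brought to 15 mL → factor 15/3 = 5
Step 4: 400 μL brought to 8 mL → factor 8000/400 = 20
Step 5: 40-fold → factor 40
Dilution factor to tube #1 = 15; to tube #5 = 1.2 × 10^5
[tube #1]/[tube #5] = (factor to tube #5)/(factor to tube #1) = 1.2 × 10^5/15 = 8.00 × 10^3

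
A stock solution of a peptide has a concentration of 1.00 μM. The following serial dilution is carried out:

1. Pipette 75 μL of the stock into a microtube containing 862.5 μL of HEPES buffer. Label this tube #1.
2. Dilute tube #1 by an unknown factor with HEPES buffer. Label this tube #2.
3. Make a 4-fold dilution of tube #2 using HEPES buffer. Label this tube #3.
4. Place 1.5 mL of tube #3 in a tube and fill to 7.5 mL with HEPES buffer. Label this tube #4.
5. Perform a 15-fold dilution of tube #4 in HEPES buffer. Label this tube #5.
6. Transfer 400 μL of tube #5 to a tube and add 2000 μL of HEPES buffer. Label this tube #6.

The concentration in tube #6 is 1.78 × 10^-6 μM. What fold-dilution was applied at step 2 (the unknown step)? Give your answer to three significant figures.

25.0-fold

Step 1: 75 μL + 862.5 μL = 937.5 μL total → factor 937.5/75 = 12.5
Step 2: unknown factor x
Step 3: 4-fold → factor 4
Step 4: 1.5 mL brought to 7.5 mL → factor 7.5/1.5 = 5
Step 5: 15-fold → factor 15
Step 6: 400 μL + 2000 μL = 2400 μL total → factor 2400/400 = 6
Product of known-step factors = 22500
Overall factor = 1.00 μM / (1.78 × 10^-6 μM) = 5.618 × 10^5
x = 5.618 × 10^5 / 22500 = 25.0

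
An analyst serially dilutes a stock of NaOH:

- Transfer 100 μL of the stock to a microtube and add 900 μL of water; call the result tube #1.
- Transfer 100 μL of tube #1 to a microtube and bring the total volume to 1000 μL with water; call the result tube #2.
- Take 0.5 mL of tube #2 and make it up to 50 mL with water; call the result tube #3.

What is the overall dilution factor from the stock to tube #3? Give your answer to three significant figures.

1.00 × 10^4

Step 1: 100 μL + 900 μL = 1000 μL total → factor 1000/100 = 10
Step 2: 100 μL brought to 1000 μL → factor 1000/100 = 10
Step 3: 0.5 mL brought to 50 mL → factor 50/0.5 = 100
Overall dilution factor = 10 × 10 × 100 = 10000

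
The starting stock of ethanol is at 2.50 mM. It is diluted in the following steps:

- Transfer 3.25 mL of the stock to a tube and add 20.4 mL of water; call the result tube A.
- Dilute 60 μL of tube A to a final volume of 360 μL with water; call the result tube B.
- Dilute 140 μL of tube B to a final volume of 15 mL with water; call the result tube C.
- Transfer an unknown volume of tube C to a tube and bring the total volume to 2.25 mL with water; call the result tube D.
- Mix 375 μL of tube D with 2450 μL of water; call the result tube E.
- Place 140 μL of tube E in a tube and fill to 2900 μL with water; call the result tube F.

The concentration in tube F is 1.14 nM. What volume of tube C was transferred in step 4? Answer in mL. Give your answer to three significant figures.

Step 1: 3.25 mL + 20.4 mL = 23.65 mL total → factor 23.65/3.25 = 7.2769
Step 2: 60 μL brought to 360 μL → factor 360/60 = 6
Step 3: 140 μL brought to 15 mL → factor 15000/140 = 107.14
Step 4: v brought to 2.25 mL → factor = 2.25 mL/v
Step 5: 375 μL + 2450 μL = 2825 μL total → factor 2825/375 = 7.5333
Step 6: 140 μL brought to 2900 μL → factor 2900/140 = 20.714
Product of known-step factors = 7.2999 × 10^5
Overall factor = 2.50 mM / (1.14 nM) = 2.193 × 10^6
Step-4 factor = 2.193 × 10^6 / 7.2999 × 10^5 = 3.0041
v = 2.25 mL / 3.0041 = 0.749 mL

0.749 mL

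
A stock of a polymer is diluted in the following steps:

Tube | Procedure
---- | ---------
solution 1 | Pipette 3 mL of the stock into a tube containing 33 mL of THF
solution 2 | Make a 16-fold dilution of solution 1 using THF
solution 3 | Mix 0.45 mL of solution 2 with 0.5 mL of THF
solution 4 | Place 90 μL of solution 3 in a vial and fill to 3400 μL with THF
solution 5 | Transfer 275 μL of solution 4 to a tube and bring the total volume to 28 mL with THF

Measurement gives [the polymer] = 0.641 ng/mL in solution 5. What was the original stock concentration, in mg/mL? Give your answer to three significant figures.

Step 1: 3 mL + 33 mL = 36 mL total → factor 36/3 = 12
Step 2: 16-fold → factor 16
Step 3: 0.45 mL + 0.5 mL = 0.95 mL total → factor 0.95/0.45 = 2.1111
Step 4: 90 μL brought to 3400 μL → factor 3400/90 = 37.778
Step 5: 275 μL brought to 28 mL → factor 28000/275 = 101.82
Overall dilution factor = 12 × 16 × 2.1111 × 37.778 × 101.82 = 1.5591 × 10^6
Stock = 0.641 ng/mL × 1.5591 × 10^6 = 9.994 × 10^5 ng/mL = 0.999 mg/mL

0.999 mg/mL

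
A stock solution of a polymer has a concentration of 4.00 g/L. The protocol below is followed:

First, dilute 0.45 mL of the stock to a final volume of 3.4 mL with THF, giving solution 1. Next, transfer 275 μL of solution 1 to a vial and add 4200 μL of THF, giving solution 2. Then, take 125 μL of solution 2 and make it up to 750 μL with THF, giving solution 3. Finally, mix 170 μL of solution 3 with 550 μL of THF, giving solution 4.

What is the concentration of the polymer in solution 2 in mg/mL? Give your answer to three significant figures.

0.0325 mg/mL

Step 1: 0.45 mL brought to 3.4 mL → factor 3.4/0.45 = 7.5556
Step 2: 275 μL + 4200 μL = 4475 μL total → factor 4475/275 = 16.273
Dilution factor through solution 2 = 7.5556 × 16.273 = 122.95
[solution 2] = 4.00 g/L / 122.95 = 0.03253 g/L = 0.0325 mg/mL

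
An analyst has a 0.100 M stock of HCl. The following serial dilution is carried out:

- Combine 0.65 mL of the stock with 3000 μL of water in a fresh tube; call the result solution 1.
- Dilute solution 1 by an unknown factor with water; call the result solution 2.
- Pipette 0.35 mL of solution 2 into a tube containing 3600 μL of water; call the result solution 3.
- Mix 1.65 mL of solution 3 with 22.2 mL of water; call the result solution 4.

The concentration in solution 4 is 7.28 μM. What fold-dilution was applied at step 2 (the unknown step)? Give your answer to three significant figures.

Step 1: 0.65 mL + 3000 μL = 3.65 mL total → factor 3.65/0.65 = 5.6154
Step 2: unknown factor x
Step 3: 0.35 mL + 3600 μL = 3.95 mL total → factor 3.95/0.35 = 11.286
Step 4: 1.65 mL + 22.2 mL = 23.85 mL total → factor 23.85/1.65 = 14.455
Product of known-step factors = 916.04
Overall factor = 0.100 M / (7.28 μM) = 13736
x = 13736 / 916.04 = 15.0

15.0-fold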